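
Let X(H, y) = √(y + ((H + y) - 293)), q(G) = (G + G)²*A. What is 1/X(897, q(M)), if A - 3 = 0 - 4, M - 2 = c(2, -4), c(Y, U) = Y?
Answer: √119/238 ≈ 0.045835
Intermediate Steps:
M = 4 (M = 2 + 2 = 4)
A = -1 (A = 3 + (0 - 4) = 3 - 4 = -1)
q(G) = -4*G² (q(G) = (G + G)²*(-1) = (2*G)²*(-1) = (4*G²)*(-1) = -4*G²)
X(H, y) = √(-293 + H + 2*y) (X(H, y) = √(y + (-293 + H + y)) = √(-293 + H + 2*y))
1/X(897, q(M)) = 1/(√(-293 + 897 + 2*(-4*4²))) = 1/(√(-293 + 897 + 2*(-4*16))) = 1/(√(-293 + 897 + 2*(-64))) = 1/(√(-293 + 897 - 128)) = 1/(√476) = 1/(2*√119) = √119/238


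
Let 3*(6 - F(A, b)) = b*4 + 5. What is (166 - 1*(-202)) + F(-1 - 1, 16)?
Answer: 351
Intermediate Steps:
F(A, b) = 13/3 - 4*b/3 (F(A, b) = 6 - (b*4 + 5)/3 = 6 - (4*b + 5)/3 = 6 - (5 + 4*b)/3 = 6 + (-5/3 - 4*b/3) = 13/3 - 4*b/3)
(166 - 1*(-202)) + F(-1 - 1, 16) = (166 - 1*(-202)) + (13/3 - 4/3*16) = (166 + 202) + (13/3 - 64/3) = 368 - 17 = 351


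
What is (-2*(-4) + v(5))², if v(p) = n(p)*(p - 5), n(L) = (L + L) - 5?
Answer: 64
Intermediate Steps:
n(L) = -5 + 2*L (n(L) = 2*L - 5 = -5 + 2*L)
v(p) = (-5 + p)*(-5 + 2*p) (v(p) = (-5 + 2*p)*(p - 5) = (-5 + 2*p)*(-5 + p) = (-5 + p)*(-5 + 2*p))
(-2*(-4) + v(5))² = (-2*(-4) + (-5 + 5)*(-5 + 2*5))² = (8 + 0*(-5 + 10))² = (8 + 0*5)² = (8 + 0)² = 8² = 64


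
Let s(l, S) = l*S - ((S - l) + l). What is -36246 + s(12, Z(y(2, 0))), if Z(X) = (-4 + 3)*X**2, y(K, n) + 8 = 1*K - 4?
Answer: -37346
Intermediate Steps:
y(K, n) = -12 + K (y(K, n) = -8 + (1*K - 4) = -8 + (K - 4) = -8 + (-4 + K) = -12 + K)
Z(X) = -X**2
s(l, S) = -S + S*l (s(l, S) = S*l - S = -S + S*l)
-36246 + s(12, Z(y(2, 0))) = -36246 + (-(-12 + 2)**2)*(-1 + 12) = -36246 - 1*(-10)**2*11 = -36246 - 1*100*11 = -36246 - 100*11 = -36246 - 1100 = -37346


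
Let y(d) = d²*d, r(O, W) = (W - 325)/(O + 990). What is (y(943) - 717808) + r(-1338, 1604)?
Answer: 291569710373/348 ≈ 8.3784e+8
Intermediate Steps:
r(O, W) = (-325 + W)/(990 + O)
y(d) = d³
(y(943) - 717808) + r(-1338, 1604) = (943³ - 717808) + (-325 + 1604)/(990 - 1338) = (838561807 - 717808) + 1279/(-348) = 837843999 - 1/348*1279 = 837843999 - 1279/348 = 291569710373/348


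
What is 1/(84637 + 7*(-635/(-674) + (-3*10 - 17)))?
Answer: 674/56828037 ≈ 1.1860e-5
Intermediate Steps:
1/(84637 + 7*(-635/(-674) + (-3*10 - 17))) = 1/(84637 + 7*(-635*(-1/674) + (-30 - 17))) = 1/(84637 + 7*(635/674 - 47)) = 1/(84637 + 7*(-31043/674)) = 1/(84637 - 217301/674) = 1/(56828037/674) = 674/56828037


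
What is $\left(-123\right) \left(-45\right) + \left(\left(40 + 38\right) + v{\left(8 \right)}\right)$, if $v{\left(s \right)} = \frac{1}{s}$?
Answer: $\frac{44905}{8} \approx 5613.1$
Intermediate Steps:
$\left(-123\right) \left(-45\right) + \left(\left(40 + 38\right) + v{\left(8 \right)}\right) = \left(-123\right) \left(-45\right) + \left(\left(40 + 38\right) + \frac{1}{8}\right) = 5535 + \left(78 + \frac{1}{8}\right) = 5535 + \frac{625}{8} = \frac{44905}{8}$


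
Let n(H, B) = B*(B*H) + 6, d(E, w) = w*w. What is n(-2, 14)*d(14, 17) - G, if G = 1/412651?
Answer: -46032869655/412651 ≈ -1.1155e+5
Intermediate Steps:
d(E, w) = w²
G = 1/412651 ≈ 2.4234e-6
n(H, B) = 6 + H*B² (n(H, B) = H*B² + 6 = 6 + H*B²)
n(-2, 14)*d(14, 17) - G = (6 - 2*14²)*17² - 1*1/412651 = (6 - 2*196)*289 - 1/412651 = (6 - 392)*289 - 1/412651 = -386*289 - 1/412651 = -111554 - 1/412651 = -46032869655/412651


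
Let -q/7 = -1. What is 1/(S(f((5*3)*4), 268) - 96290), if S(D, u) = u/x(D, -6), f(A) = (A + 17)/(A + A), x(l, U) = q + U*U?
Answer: -43/4140202 ≈ -1.0386e-5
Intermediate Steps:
q = 7 (q = -7*(-1) = 7)
x(l, U) = 7 + U² (x(l, U) = 7 + U*U = 7 + U²)
f(A) = (17 + A)/(2*A) (f(A) = (17 + A)/((2*A)) = (17 + A)*(1/(2*A)) = (17 + A)/(2*A))
S(D, u) = u/43 (S(D, u) = u/(7 + (-6)²) = u/(7 + 36) = u/43)
1/(S(f((5*3)*4), 268) - 96290) = 1/((1/43)*268 - 96290) = 1/(268/43 - 96290) = 1/(-4140202/43) = -43/4140202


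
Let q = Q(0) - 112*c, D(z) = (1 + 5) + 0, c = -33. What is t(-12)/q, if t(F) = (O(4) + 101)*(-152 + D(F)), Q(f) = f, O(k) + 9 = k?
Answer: -292/77 ≈ -3.7922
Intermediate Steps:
O(k) = -9 + k
D(z) = 6 (D(z) = 6 + 0 = 6)
t(F) = -14016 (t(F) = ((-9 + 4) + 101)*(-152 + 6) = (-5 + 101)*(-146) = 96*(-146) = -14016)
q = 3696 (q = 0 - 112*(-33) = 0 + 3696 = 3696)
t(-12)/q = -14016/3696 = -14016*1/3696 = -292/77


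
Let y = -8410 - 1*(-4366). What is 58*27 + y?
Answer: -2478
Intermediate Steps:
y = -4044 (y = -8410 + 4366 = -4044)
58*27 + y = 58*27 - 4044 = 1566 - 4044 = -2478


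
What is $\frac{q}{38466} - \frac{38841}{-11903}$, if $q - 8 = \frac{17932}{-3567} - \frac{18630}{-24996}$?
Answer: $\frac{22202540420388029}{6803867317297356} \approx 3.2632$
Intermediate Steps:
$q = \frac{55251799}{14860122}$ ($q = 8 + \left(\frac{17932}{-3567} - \frac{18630}{-24996}\right) = 8 + \left(17932 \left(- \frac{1}{3567}\right) - - \frac{3105}{4166}\right) = 8 + \left(- \frac{17932}{3567} + \frac{3105}{4166}\right) = 8 - \frac{63629177}{14860122} = \frac{55251799}{14860122} \approx 3.7181$)
$\frac{q}{38466} - \frac{38841}{-11903} = \frac{55251799}{14860122 \cdot 38466} - \frac{38841}{-11903} = \frac{55251799}{14860122} \cdot \frac{1}{38466} - - \frac{38841}{11903} = \frac{55251799}{571609452852} + \frac{38841}{11903} = \frac{22202540420388029}{6803867317297356}$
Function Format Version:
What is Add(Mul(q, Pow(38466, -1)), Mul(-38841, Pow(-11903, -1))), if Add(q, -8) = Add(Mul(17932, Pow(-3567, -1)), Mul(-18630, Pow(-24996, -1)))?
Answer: Rational(22202540420388029, 6803867317297356) ≈ 3.2632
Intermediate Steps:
q = Rational(55251799, 14860122) (q = Add(8, Add(Mul(17932, Pow(-3567, -1)), Mul(-18630, Pow(-24996, -1)))) = Add(8, Add(Mul(17932, Rational(-1, 3567)), Mul(-18630, Rational(-1, 24996)))) = Add(8, Add(Rational(-17932, 3567), Rational(3105, 4166))) = Add(8, Rational(-63629177, 14860122)) = Rational(55251799, 14860122) ≈ 3.7181)
Add(Mul(q, Pow(38466, -1)), Mul(-38841, Pow(-11903, -1))) = Add(Mul(Rational(55251799, 14860122), Pow(38466, -1)), Mul(-38841, Pow(-11903, -1))) = Add(Mul(Rational(55251799, 14860122), Rational(1, 38466)), Mul(-38841, Rational(-1, 11903))) = Add(Rational(55251799, 571609452852), Rational(38841, 11903)) = Rational(22202540420388029, 6803867317297356)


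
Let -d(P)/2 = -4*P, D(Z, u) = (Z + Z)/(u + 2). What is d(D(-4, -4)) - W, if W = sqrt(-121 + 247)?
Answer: 32 - 3*sqrt(14) ≈ 20.775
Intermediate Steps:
D(Z, u) = 2*Z/(2 + u) (D(Z, u) = (2*Z)/(2 + u) = 2*Z/(2 + u))
d(P) = 8*P (d(P) = -(-8)*P = 8*P)
W = 3*sqrt(14) (W = sqrt(126) = 3*sqrt(14) ≈ 11.225)
d(D(-4, -4)) - W = 8*(2*(-4)/(2 - 4)) - 3*sqrt(14) = 8*(2*(-4)/(-2)) - 3*sqrt(14) = 8*(2*(-4)*(-1/2)) - 3*sqrt(14) = 8*4 - 3*sqrt(14) = 32 - 3*sqrt(14)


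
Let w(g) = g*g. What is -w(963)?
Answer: -927369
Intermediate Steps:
w(g) = g²
-w(963) = -1*963² = -1*927369 = -927369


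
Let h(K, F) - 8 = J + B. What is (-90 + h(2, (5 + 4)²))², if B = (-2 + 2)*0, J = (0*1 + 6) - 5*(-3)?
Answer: 3721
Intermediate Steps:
J = 21 (J = (0 + 6) + 15 = 6 + 15 = 21)
B = 0 (B = 0*0 = 0)
h(K, F) = 29 (h(K, F) = 8 + (21 + 0) = 8 + 21 = 29)
(-90 + h(2, (5 + 4)²))² = (-90 + 29)² = (-61)² = 3721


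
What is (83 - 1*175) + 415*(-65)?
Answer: -27067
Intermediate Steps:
(83 - 1*175) + 415*(-65) = (83 - 175) - 26975 = -92 - 26975 = -27067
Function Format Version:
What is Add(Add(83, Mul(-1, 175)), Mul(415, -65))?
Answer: -27067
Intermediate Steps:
Add(Add(83, Mul(-1, 175)), Mul(415, -65)) = Add(Add(83, -175), -26975) = Add(-92, -26975) = -27067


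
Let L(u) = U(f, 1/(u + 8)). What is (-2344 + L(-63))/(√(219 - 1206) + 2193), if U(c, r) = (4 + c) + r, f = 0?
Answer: -94080431/88187660 + 128701*I*√987/264562980 ≈ -1.0668 + 0.015283*I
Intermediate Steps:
U(c, r) = 4 + c + r
L(u) = 4 + 1/(8 + u) (L(u) = 4 + 0 + 1/(u + 8) = 4 + 0 + 1/(8 + u) = 4 + 1/(8 + u))
(-2344 + L(-63))/(√(219 - 1206) + 2193) = (-2344 + (33 + 4*(-63))/(8 - 63))/(√(219 - 1206) + 2193) = (-2344 + (33 - 252)/(-55))/(√(-987) + 2193) = (-2344 - 1/55*(-219))/(I*√987 + 2193) = (-2344 + 219/55)/(2193 + I*√987) = -128701/(55*(2193 + I*√987))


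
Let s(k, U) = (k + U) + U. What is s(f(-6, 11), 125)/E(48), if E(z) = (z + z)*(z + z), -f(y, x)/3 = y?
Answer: 67/2304 ≈ 0.029080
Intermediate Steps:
f(y, x) = -3*y
s(k, U) = k + 2*U (s(k, U) = (U + k) + U = k + 2*U)
E(z) = 4*z² (E(z) = (2*z)*(2*z) = 4*z²)
s(f(-6, 11), 125)/E(48) = (-3*(-6) + 2*125)/((4*48²)) = (18 + 250)/((4*2304)) = 268/9216 = 268*(1/9216) = 67/2304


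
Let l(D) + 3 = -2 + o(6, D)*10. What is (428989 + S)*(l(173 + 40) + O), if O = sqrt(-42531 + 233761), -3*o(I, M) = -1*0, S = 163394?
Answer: -2961915 + 592383*sqrt(191230) ≈ 2.5609e+8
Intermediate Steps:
o(I, M) = 0 (o(I, M) = -(-1)*0/3 = -1/3*0 = 0)
l(D) = -5 (l(D) = -3 + (-2 + 0*10) = -3 + (-2 + 0) = -3 - 2 = -5)
O = sqrt(191230) ≈ 437.30
(428989 + S)*(l(173 + 40) + O) = (428989 + 163394)*(-5 + sqrt(191230)) = 592383*(-5 + sqrt(191230)) = -2961915 + 592383*sqrt(191230)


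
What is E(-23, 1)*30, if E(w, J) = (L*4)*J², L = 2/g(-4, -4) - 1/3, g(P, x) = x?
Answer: -100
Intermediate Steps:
L = -⅚ (L = 2/(-4) - 1/3 = 2*(-¼) - 1*⅓ = -½ - ⅓ = -⅚ ≈ -0.83333)
E(w, J) = -10*J²/3 (E(w, J) = (-⅚*4)*J² = -10*J²/3)
E(-23, 1)*30 = -10/3*1²*30 = -10/3*1*30 = -10/3*30 = -100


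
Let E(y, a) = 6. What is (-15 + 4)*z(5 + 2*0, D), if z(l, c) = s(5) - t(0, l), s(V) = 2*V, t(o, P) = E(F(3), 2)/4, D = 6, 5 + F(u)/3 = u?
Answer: -187/2 ≈ -93.500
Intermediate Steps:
F(u) = -15 + 3*u
t(o, P) = 3/2 (t(o, P) = 6/4 = 6*(1/4) = 3/2)
z(l, c) = 17/2 (z(l, c) = 2*5 - 1*3/2 = 10 - 3/2 = 17/2)
(-15 + 4)*z(5 + 2*0, D) = (-15 + 4)*(17/2) = -11*17/2 = -187/2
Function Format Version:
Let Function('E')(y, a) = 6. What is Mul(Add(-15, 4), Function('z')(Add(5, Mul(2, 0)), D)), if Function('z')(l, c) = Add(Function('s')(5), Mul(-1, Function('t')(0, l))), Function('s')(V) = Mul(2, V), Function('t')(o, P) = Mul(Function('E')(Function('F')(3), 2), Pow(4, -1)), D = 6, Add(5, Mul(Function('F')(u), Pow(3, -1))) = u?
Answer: Rational(-187, 2) ≈ -93.500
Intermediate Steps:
Function('F')(u) = Add(-15, Mul(3, u))
Function('t')(o, P) = Rational(3, 2) (Function('t')(o, P) = Mul(6, Pow(4, -1)) = Mul(6, Rational(1, 4)) = Rational(3, 2))
Function('z')(l, c) = Rational(17, 2) (Function('z')(l, c) = Add(Mul(2, 5), Mul(-1, Rational(3, 2))) = Add(10, Rational(-3, 2)) = Rational(17, 2))
Mul(Add(-15, 4), Function('z')(Add(5, Mul(2, 0)), D)) = Mul(Add(-15, 4), Rational(17, 2)) = Mul(-11, Rational(17, 2)) = Rational(-187, 2)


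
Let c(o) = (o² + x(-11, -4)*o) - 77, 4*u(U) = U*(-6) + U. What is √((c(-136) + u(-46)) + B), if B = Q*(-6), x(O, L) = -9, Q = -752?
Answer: 5*√3874/2 ≈ 155.60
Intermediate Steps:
u(U) = -5*U/4 (u(U) = (U*(-6) + U)/4 = (-6*U + U)/4 = (-5*U)/4 = -5*U/4)
c(o) = -77 + o² - 9*o (c(o) = (o² - 9*o) - 77 = -77 + o² - 9*o)
B = 4512 (B = -752*(-6) = 4512)
√((c(-136) + u(-46)) + B) = √(((-77 + (-136)² - 9*(-136)) - 5/4*(-46)) + 4512) = √(((-77 + 18496 + 1224) + 115/2) + 4512) = √((19643 + 115/2) + 4512) = √(39401/2 + 4512) = √(48425/2) = 5*√3874/2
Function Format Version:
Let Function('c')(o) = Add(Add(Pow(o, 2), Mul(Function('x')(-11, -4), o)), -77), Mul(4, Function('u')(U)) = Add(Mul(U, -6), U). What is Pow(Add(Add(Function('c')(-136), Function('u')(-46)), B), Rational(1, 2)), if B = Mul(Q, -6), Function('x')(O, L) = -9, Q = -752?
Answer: Mul(Rational(5, 2), Pow(3874, Rational(1, 2))) ≈ 155.60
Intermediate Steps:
Function('u')(U) = Mul(Rational(-5, 4), U) (Function('u')(U) = Mul(Rational(1, 4), Add(Mul(U, -6), U)) = Mul(Rational(1, 4), Add(Mul(-6, U), U)) = Mul(Rational(1, 4), Mul(-5, U)) = Mul(Rational(-5, 4), U))
Function('c')(o) = Add(-77, Pow(o, 2), Mul(-9, o)) (Function('c')(o) = Add(Add(Pow(o, 2), Mul(-9, o)), -77) = Add(-77, Pow(o, 2), Mul(-9, o)))
B = 4512 (B = Mul(-752, -6) = 4512)
Pow(Add(Add(Function('c')(-136), Function('u')(-46)), B), Rational(1, 2)) = Pow(Add(Add(Add(-77, Pow(-136, 2), Mul(-9, -136)), Mul(Rational(-5, 4), -46)), 4512), Rational(1, 2)) = Pow(Add(Add(Add(-77, 18496, 1224), Rational(115, 2)), 4512), Rational(1, 2)) = Pow(Add(Add(19643, Rational(115, 2)), 4512), Rational(1, 2)) = Pow(Add(Rational(39401, 2), 4512), Rational(1, 2)) = Pow(Rational(48425, 2), Rational(1, 2)) = Mul(Rational(5, 2), Pow(3874, Rational(1, 2)))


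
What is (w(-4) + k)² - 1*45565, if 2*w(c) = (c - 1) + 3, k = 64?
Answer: -41596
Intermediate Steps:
w(c) = 1 + c/2 (w(c) = ((c - 1) + 3)/2 = ((-1 + c) + 3)/2 = (2 + c)/2 = 1 + c/2)
(w(-4) + k)² - 1*45565 = ((1 + (½)*(-4)) + 64)² - 1*45565 = ((1 - 2) + 64)² - 45565 = (-1 + 64)² - 45565 = 63² - 45565 = 3969 - 45565 = -41596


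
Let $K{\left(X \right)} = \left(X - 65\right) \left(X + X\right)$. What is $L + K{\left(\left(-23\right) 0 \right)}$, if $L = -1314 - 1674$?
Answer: $-2988$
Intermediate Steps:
$K{\left(X \right)} = 2 X \left(-65 + X\right)$ ($K{\left(X \right)} = \left(-65 + X\right) 2 X = 2 X \left(-65 + X\right)$)
$L = -2988$ ($L = -1314 - 1674 = -2988$)
$L + K{\left(\left(-23\right) 0 \right)} = -2988 + 2 \left(\left(-23\right) 0\right) \left(-65 - 0\right) = -2988 + 2 \cdot 0 \left(-65 + 0\right) = -2988 + 2 \cdot 0 \left(-65\right) = -2988 + 0 = -2988$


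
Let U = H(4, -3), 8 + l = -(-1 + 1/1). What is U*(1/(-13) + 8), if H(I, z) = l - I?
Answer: -1236/13 ≈ -95.077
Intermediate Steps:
l = -8 (l = -8 - (-1 + 1/1) = -8 - (-1 + 1) = -8 - 1*0 = -8 + 0 = -8)
H(I, z) = -8 - I
U = -12 (U = -8 - 1*4 = -8 - 4 = -12)
U*(1/(-13) + 8) = -12*(1/(-13) + 8) = -12*(-1/13 + 8) = -12*103/13 = -1236/13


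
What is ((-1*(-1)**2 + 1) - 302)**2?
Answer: 91204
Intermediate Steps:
((-1*(-1)**2 + 1) - 302)**2 = ((-1*1 + 1) - 302)**2 = ((-1 + 1) - 302)**2 = (0 - 302)**2 = (-302)**2 = 91204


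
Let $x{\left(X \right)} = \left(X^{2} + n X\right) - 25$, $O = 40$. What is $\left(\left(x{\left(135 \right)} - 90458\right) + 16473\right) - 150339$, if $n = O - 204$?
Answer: $-228264$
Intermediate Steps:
$n = -164$ ($n = 40 - 204 = -164$)
$x{\left(X \right)} = -25 + X^{2} - 164 X$ ($x{\left(X \right)} = \left(X^{2} - 164 X\right) - 25 = -25 + X^{2} - 164 X$)
$\left(\left(x{\left(135 \right)} - 90458\right) + 16473\right) - 150339 = \left(\left(\left(-25 + 135^{2} - 22140\right) - 90458\right) + 16473\right) - 150339 = \left(\left(\left(-25 + 18225 - 22140\right) - 90458\right) + 16473\right) - 150339 = \left(\left(-3940 - 90458\right) + 16473\right) - 150339 = \left(-94398 + 16473\right) - 150339 = -77925 - 150339 = -228264$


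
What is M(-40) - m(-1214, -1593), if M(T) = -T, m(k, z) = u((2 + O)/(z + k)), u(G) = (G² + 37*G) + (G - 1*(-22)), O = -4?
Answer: 141613146/7879249 ≈ 17.973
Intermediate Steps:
u(G) = 22 + G² + 38*G (u(G) = (G² + 37*G) + (G + 22) = (G² + 37*G) + (22 + G) = 22 + G² + 38*G)
m(k, z) = 22 - 76/(k + z) + 4/(k + z)² (m(k, z) = 22 + ((2 - 4)/(z + k))² + 38*((2 - 4)/(z + k)) = 22 + (-2/(k + z))² + 38*(-2/(k + z)) = 22 + 4/(k + z)² - 76/(k + z) = 22 - 76/(k + z) + 4/(k + z)²)
M(-40) - m(-1214, -1593) = -1*(-40) - (22 - 76/(-1214 - 1593) + 4*(-1214)/(-1214 - 1593)³ + 4*(-1593)/(-1214 - 1593)³) = 40 - (22 - 76/(-2807) + 4*(-1214)/(-2807)³ + 4*(-1593)/(-2807)³) = 40 - (22 - 76*(-1/2807) + 4*(-1214)*(-1/22117051943) + 4*(-1593)*(-1/22117051943)) = 40 - (22 + 76/2807 + 4856/22117051943 + 6372/22117051943) = 40 - 1*173556814/7879249 = 40 - 173556814/7879249 = 141613146/7879249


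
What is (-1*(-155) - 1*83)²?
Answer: 5184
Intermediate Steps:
(-1*(-155) - 1*83)² = (155 - 83)² = 72² = 5184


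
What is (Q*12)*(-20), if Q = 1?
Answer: -240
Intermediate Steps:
(Q*12)*(-20) = (1*12)*(-20) = 12*(-20) = -240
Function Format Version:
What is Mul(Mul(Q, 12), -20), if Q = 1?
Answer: -240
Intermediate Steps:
Mul(Mul(Q, 12), -20) = Mul(Mul(1, 12), -20) = Mul(12, -20) = -240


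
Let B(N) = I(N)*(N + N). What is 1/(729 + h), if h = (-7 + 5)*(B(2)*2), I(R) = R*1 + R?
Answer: 1/665 ≈ 0.0015038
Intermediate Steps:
I(R) = 2*R (I(R) = R + R = 2*R)
B(N) = 4*N² (B(N) = (2*N)*(N + N) = (2*N)*(2*N) = 4*N²)
h = -64 (h = (-7 + 5)*((4*2²)*2) = -2*4*4*2 = -32*2 = -2*32 = -64)
1/(729 + h) = 1/(729 - 64) = 1/665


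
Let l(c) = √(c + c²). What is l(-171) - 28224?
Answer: -28224 + 3*√3230 ≈ -28054.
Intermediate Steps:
l(-171) - 28224 = √(-171*(1 - 171)) - 28224 = √(-171*(-170)) - 28224 = √29070 - 28224 = 3*√3230 - 28224 = -28224 + 3*√3230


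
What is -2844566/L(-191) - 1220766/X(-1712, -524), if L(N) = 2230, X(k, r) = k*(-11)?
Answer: -14072793773/10498840 ≈ -1340.4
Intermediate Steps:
X(k, r) = -11*k
-2844566/L(-191) - 1220766/X(-1712, -524) = -2844566/2230 - 1220766/((-11*(-1712))) = -2844566*1/2230 - 1220766/18832 = -1422283/1115 - 1220766*1/18832 = -1422283/1115 - 610383/9416 = -14072793773/10498840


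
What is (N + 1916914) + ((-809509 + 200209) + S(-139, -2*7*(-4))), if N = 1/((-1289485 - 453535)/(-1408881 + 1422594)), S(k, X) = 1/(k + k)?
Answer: 316808429467303/242279780 ≈ 1.3076e+6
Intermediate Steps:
S(k, X) = 1/(2*k)
N = -13713/1743020 (N = 1/(-1743020/13713) = -13713/1743020 ≈ -0.0078674)
(N + 1916914) + ((-809509 + 200209) + S(-139, -2*7*(-4))) = (-13713/1743020 + 1916914) + ((-809509 + 200209) + (½)/(-139)) = 3341219426567/1743020 + (-609300 + (½)*(-1/139)) = 3341219426567/1743020 + (-609300 - 1/278) = 3341219426567/1743020 - 169385401/278 = 316808429467303/242279780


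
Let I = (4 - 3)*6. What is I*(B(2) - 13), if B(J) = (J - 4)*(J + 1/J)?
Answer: -108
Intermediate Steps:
I = 6 (I = 1*6 = 6)
B(J) = (-4 + J)*(J + 1/J)
I*(B(2) - 13) = 6*((1 + 2² - 4*2 - 4/2) - 13) = 6*((1 + 4 - 8 - 4*½) - 13) = 6*((1 + 4 - 8 - 2) - 13) = 6*(-5 - 13) = 6*(-18) = -108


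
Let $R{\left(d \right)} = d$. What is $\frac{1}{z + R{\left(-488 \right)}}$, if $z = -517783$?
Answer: $- \frac{1}{518271} \approx -1.9295 \cdot 10^{-6}$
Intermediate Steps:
$\frac{1}{z + R{\left(-488 \right)}} = \frac{1}{-517783 - 488} = \frac{1}{-518271} = - \frac{1}{518271}$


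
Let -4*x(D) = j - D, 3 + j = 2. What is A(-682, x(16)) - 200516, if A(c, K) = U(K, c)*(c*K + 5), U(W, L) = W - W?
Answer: -200516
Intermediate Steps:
j = -1 (j = -3 + 2 = -1)
U(W, L) = 0
x(D) = ¼ + D/4 (x(D) = -(-1 - D)/4 = ¼ + D/4)
A(c, K) = 0 (A(c, K) = 0*(c*K + 5) = 0*(K*c + 5) = 0*(5 + K*c) = 0)
A(-682, x(16)) - 200516 = 0 - 200516 = -200516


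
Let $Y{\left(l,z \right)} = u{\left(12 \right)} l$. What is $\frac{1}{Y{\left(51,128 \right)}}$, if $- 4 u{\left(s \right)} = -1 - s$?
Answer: $\frac{4}{663} \approx 0.0060332$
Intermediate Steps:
$u{\left(s \right)} = \frac{1}{4} + \frac{s}{4}$ ($u{\left(s \right)} = - \frac{-1 - s}{4} = \frac{1}{4} + \frac{s}{4}$)
$Y{\left(l,z \right)} = \frac{13 l}{4}$ ($Y{\left(l,z \right)} = \left(\frac{1}{4} + \frac{1}{4} \cdot 12\right) l = \left(\frac{1}{4} + 3\right) l = \frac{13 l}{4}$)
$\frac{1}{Y{\left(51,128 \right)}} = \frac{1}{\frac{13}{4} \cdot 51} = \frac{1}{\frac{663}{4}} = \frac{4}{663}$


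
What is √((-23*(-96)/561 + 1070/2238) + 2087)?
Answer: 4*√5723522582745/209253 ≈ 45.732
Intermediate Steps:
√((-23*(-96)/561 + 1070/2238) + 2087) = √((2208*(1/561) + 1070*(1/2238)) + 2087) = √((736/187 + 535/1119) + 2087) = √(923629/209253 + 2087) = √(437634640/209253) = 4*√5723522582745/209253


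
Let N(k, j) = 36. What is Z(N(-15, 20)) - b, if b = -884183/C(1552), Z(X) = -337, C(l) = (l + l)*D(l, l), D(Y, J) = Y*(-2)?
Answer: -3247817175/9634816 ≈ -337.09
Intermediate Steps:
D(Y, J) = -2*Y
C(l) = -4*l² (C(l) = (l + l)*(-2*l) = (2*l)*(-2*l) = -4*l²)
b = 884183/9634816 (b = -884183/((-4*1552²)) = -884183/((-4*2408704)) = -884183/(-9634816) = -884183*(-1/9634816) = 884183/9634816 ≈ 0.091770)
Z(N(-15, 20)) - b = -337 - 1*884183/9634816 = -337 - 884183/9634816 = -3247817175/9634816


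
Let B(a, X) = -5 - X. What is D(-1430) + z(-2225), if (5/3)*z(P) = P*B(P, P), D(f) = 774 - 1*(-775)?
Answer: -2962151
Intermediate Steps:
D(f) = 1549 (D(f) = 774 + 775 = 1549)
z(P) = 3*P*(-5 - P)/5 (z(P) = 3*(P*(-5 - P))/5 = 3*P*(-5 - P)/5)
D(-1430) + z(-2225) = 1549 - ⅗*(-2225)*(5 - 2225) = 1549 - ⅗*(-2225)*(-2220) = 1549 - 2963700 = -2962151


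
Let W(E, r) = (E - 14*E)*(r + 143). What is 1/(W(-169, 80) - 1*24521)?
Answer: 1/465410 ≈ 2.1486e-6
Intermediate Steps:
W(E, r) = -13*E*(143 + r) (W(E, r) = (-13*E)*(143 + r) = -13*E*(143 + r))
1/(W(-169, 80) - 1*24521) = 1/(-13*(-169)*(143 + 80) - 1*24521) = 1/(-13*(-169)*223 - 24521) = 1/(489931 - 24521) = 1/465410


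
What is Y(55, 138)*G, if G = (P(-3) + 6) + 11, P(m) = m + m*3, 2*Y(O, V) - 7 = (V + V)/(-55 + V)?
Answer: 4285/166 ≈ 25.813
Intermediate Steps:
Y(O, V) = 7/2 + V/(-55 + V) (Y(O, V) = 7/2 + ((V + V)/(-55 + V))/2 = 7/2 + ((2*V)/(-55 + V))/2 = 7/2 + (2*V/(-55 + V))/2 = 7/2 + V/(-55 + V))
P(m) = 4*m (P(m) = m + 3*m = 4*m)
G = 5 (G = (4*(-3) + 6) + 11 = (-12 + 6) + 11 = -6 + 11 = 5)
Y(55, 138)*G = ((-385 + 9*138)/(2*(-55 + 138)))*5 = ((½)*(-385 + 1242)/83)*5 = ((½)*(1/83)*857)*5 = (857/166)*5 = 4285/166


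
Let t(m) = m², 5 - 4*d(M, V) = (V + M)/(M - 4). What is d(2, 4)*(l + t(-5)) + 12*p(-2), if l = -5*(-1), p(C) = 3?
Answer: 96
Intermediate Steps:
d(M, V) = 5/4 - (M + V)/(4*(-4 + M)) (d(M, V) = 5/4 - (V + M)/(4*(M - 4)) = 5/4 - (M + V)/(4*(-4 + M)))
l = 5
d(2, 4)*(l + t(-5)) + 12*p(-2) = ((-5 + 2 - ¼*4)/(-4 + 2))*(5 + (-5)²) + 12*3 = ((-5 + 2 - 1)/(-2))*(5 + 25) + 36 = -½*(-4)*30 + 36 = 2*30 + 36 = 60 + 36 = 96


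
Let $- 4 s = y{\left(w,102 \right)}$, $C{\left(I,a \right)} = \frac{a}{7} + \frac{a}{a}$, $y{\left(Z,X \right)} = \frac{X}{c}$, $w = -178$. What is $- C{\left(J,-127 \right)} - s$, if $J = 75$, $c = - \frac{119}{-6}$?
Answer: $\frac{129}{7} \approx 18.429$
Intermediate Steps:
$c = \frac{119}{6}$ ($c = \left(-119\right) \left(- \frac{1}{6}\right) = \frac{119}{6} \approx 19.833$)
$y{\left(Z,X \right)} = \frac{6 X}{119}$ ($y{\left(Z,X \right)} = \frac{X}{\frac{119}{6}} = X \frac{6}{119} = \frac{6 X}{119}$)
$C{\left(I,a \right)} = 1 + \frac{a}{7}$ ($C{\left(I,a \right)} = a \frac{1}{7} + 1 = \frac{a}{7} + 1 = 1 + \frac{a}{7}$)
$s = - \frac{9}{7}$ ($s = - \frac{\frac{6}{119} \cdot 102}{4} = \left(- \frac{1}{4}\right) \frac{36}{7} = - \frac{9}{7} \approx -1.2857$)
$- C{\left(J,-127 \right)} - s = - (1 + \frac{1}{7} \left(-127\right)) - - \frac{9}{7} = - (1 - \frac{127}{7}) + \frac{9}{7} = \left(-1\right) \left(- \frac{120}{7}\right) + \frac{9}{7} = \frac{120}{7} + \frac{9}{7} = \frac{129}{7}$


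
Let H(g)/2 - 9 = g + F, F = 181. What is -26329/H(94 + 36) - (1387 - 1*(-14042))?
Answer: -9900889/640 ≈ -15470.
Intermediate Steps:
H(g) = 380 + 2*g (H(g) = 18 + 2*(g + 181) = 18 + 2*(181 + g) = 18 + (362 + 2*g) = 380 + 2*g)
-26329/H(94 + 36) - (1387 - 1*(-14042)) = -26329/(380 + 2*(94 + 36)) - (1387 - 1*(-14042)) = -26329/(380 + 2*130) - (1387 + 14042) = -26329/(380 + 260) - 1*15429 = -26329/640 - 15429 = -9900889/640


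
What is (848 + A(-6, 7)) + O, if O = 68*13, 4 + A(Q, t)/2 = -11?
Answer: 1702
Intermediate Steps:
A(Q, t) = -30 (A(Q, t) = -8 + 2*(-11) = -8 - 22 = -30)
O = 884
(848 + A(-6, 7)) + O = (848 - 30) + 884 = 818 + 884 = 1702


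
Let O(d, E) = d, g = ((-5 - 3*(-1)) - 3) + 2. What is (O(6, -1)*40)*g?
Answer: -720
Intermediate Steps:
g = -3 (g = ((-5 + 3) - 3) + 2 = (-2 - 3) + 2 = -5 + 2 = -3)
(O(6, -1)*40)*g = (6*40)*(-3) = 240*(-3) = -720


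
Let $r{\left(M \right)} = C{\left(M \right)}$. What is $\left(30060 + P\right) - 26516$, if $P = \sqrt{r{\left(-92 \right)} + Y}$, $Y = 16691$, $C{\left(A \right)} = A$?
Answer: $3544 + \sqrt{16599} \approx 3672.8$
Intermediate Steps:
$r{\left(M \right)} = M$
$P = \sqrt{16599}$ ($P = \sqrt{-92 + 16691} = \sqrt{16599} \approx 128.84$)
$\left(30060 + P\right) - 26516 = \left(30060 + \sqrt{16599}\right) - 26516 = 3544 + \sqrt{16599}$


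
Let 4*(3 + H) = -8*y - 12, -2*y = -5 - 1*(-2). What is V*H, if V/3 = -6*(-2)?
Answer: -324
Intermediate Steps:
y = 3/2 (y = -(-5 - 1*(-2))/2 = -(-5 + 2)/2 = -½*(-3) = 3/2 ≈ 1.5000)
V = 36 (V = 3*(-6*(-2)) = 3*12 = 36)
H = -9 (H = -3 + (-8*3/2 - 12)/4 = -3 + (-12 - 12)/4 = -3 + (¼)*(-24) = -3 - 6 = -9)
V*H = 36*(-9) = -324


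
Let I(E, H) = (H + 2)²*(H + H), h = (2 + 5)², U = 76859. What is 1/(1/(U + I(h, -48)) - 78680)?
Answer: -126277/9935474361 ≈ -1.2710e-5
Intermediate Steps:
h = 49 (h = 7² = 49)
I(E, H) = 2*H*(2 + H)² (I(E, H) = (2 + H)²*(2*H) = 2*H*(2 + H)²)
1/(1/(U + I(h, -48)) - 78680) = 1/(1/(76859 + 2*(-48)*(2 - 48)²) - 78680) = 1/(1/(76859 + 2*(-48)*(-46)²) - 78680) = 1/(1/(76859 + 2*(-48)*2116) - 78680) = 1/(1/(76859 - 203136) - 78680) = 1/(1/(-126277) - 78680) = 1/(-1/126277 - 78680) = 1/(-9935474361/126277) = -126277/9935474361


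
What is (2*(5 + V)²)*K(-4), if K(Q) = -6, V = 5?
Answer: -1200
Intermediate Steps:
(2*(5 + V)²)*K(-4) = (2*(5 + 5)²)*(-6) = (2*10²)*(-6) = (2*100)*(-6) = 200*(-6) = -1200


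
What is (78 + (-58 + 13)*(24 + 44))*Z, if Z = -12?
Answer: 35784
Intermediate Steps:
(78 + (-58 + 13)*(24 + 44))*Z = (78 + (-58 + 13)*(24 + 44))*(-12) = (78 - 45*68)*(-12) = (78 - 3060)*(-12) = -2982*(-12) = 35784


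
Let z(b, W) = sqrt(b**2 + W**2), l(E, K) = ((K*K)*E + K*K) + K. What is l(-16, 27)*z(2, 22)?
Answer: -21816*sqrt(122) ≈ -2.4097e+5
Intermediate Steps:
l(E, K) = K + K**2 + E*K**2 (l(E, K) = (K**2*E + K**2) + K = (E*K**2 + K**2) + K = (K**2 + E*K**2) + K = K + K**2 + E*K**2)
z(b, W) = sqrt(W**2 + b**2)
l(-16, 27)*z(2, 22) = (27*(1 + 27 - 16*27))*sqrt(22**2 + 2**2) = (27*(1 + 27 - 432))*sqrt(484 + 4) = (27*(-404))*sqrt(488) = -21816*sqrt(122)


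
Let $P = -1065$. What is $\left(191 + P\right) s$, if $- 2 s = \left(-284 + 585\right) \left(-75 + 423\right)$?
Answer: $45774876$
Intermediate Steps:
$s = -52374$ ($s = - \frac{\left(-284 + 585\right) \left(-75 + 423\right)}{2} = - \frac{301 \cdot 348}{2} = \left(- \frac{1}{2}\right) 104748 = -52374$)
$\left(191 + P\right) s = \left(191 - 1065\right) \left(-52374\right) = \left(-874\right) \left(-52374\right) = 45774876$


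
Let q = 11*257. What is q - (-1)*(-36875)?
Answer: -34048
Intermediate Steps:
q = 2827
q - (-1)*(-36875) = 2827 - (-1)*(-36875) = 2827 - 1*36875 = 2827 - 36875 = -34048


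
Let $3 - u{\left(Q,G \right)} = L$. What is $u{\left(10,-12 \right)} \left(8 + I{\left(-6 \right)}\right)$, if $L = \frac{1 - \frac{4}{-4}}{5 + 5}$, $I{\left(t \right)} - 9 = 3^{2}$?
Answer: $\frac{364}{5} \approx 72.8$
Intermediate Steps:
$I{\left(t \right)} = 18$ ($I{\left(t \right)} = 9 + 3^{2} = 9 + 9 = 18$)
$L = \frac{1}{5}$ ($L = \frac{1 - -1}{10} = \left(1 + 1\right) \frac{1}{10} = 2 \cdot \frac{1}{10} = \frac{1}{5} \approx 0.2$)
$u{\left(Q,G \right)} = \frac{14}{5}$ ($u{\left(Q,G \right)} = 3 - \frac{1}{5} = \frac{14}{5}$)
$u{\left(10,-12 \right)} \left(8 + I{\left(-6 \right)}\right) = \frac{14 \left(8 + 18\right)}{5} = \frac{14}{5} \cdot 26 = \frac{364}{5}$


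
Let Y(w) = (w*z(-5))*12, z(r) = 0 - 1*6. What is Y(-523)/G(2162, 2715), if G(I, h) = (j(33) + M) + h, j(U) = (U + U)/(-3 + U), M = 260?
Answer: 10460/827 ≈ 12.648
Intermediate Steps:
z(r) = -6 (z(r) = 0 - 6 = -6)
j(U) = 2*U/(-3 + U) (j(U) = (2*U)/(-3 + U) = 2*U/(-3 + U))
G(I, h) = 1311/5 + h (G(I, h) = (2*33/(-3 + 33) + 260) + h = (2*33/30 + 260) + h = (2*33*(1/30) + 260) + h = (11/5 + 260) + h = 1311/5 + h)
Y(w) = -72*w (Y(w) = (w*(-6))*12 = -6*w*12 = -72*w)
Y(-523)/G(2162, 2715) = (-72*(-523))/(1311/5 + 2715) = 37656/(14886/5) = 37656*(5/14886) = 10460/827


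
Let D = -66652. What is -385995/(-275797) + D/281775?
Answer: 90381319481/77712699675 ≈ 1.1630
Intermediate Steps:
-385995/(-275797) + D/281775 = -385995/(-275797) - 66652/281775 = -385995*(-1/275797) - 66652*1/281775 = 385995/275797 - 66652/281775 = 90381319481/77712699675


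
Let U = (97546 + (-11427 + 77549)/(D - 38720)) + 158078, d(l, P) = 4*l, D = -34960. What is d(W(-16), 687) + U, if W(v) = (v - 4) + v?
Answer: 9411850139/36840 ≈ 2.5548e+5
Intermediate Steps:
W(v) = -4 + 2*v (W(v) = (-4 + v) + v = -4 + 2*v)
U = 9417155099/36840 (U = (97546 + (-11427 + 77549)/(-34960 - 38720)) + 158078 = (97546 + 66122/(-73680)) + 158078 = (97546 + 66122*(-1/73680)) + 158078 = (97546 - 33061/36840) + 158078 = 3593561579/36840 + 158078 = 9417155099/36840 ≈ 2.5562e+5)
d(W(-16), 687) + U = 4*(-4 + 2*(-16)) + 9417155099/36840 = 4*(-4 - 32) + 9417155099/36840 = 4*(-36) + 9417155099/36840 = -144 + 9417155099/36840 = 9411850139/36840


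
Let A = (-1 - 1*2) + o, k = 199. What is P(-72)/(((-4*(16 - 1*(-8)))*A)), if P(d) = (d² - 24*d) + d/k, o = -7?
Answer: 57309/7960 ≈ 7.1996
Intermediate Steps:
A = -10 (A = (-1 - 1*2) - 7 = (-1 - 2) - 7 = -3 - 7 = -10)
P(d) = d² - 4775*d/199 (P(d) = (d² - 24*d) + d/199 = d² - 4775*d/199)
P(-72)/(((-4*(16 - 1*(-8)))*A)) = ((1/199)*(-72)*(-4775 + 199*(-72)))/((-4*(16 - 1*(-8))*(-10))) = ((1/199)*(-72)*(-4775 - 14328))/((-4*(16 + 8)*(-10))) = ((1/199)*(-72)*(-19103))/((-4*24*(-10))) = 1375416/(199*((-96*(-10)))) = (1375416/199)/960 = (1375416/199)*(1/960) = 57309/7960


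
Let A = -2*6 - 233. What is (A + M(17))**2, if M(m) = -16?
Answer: 68121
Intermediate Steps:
A = -245 (A = -12 - 233 = -245)
(A + M(17))**2 = (-245 - 16)**2 = (-261)**2 = 68121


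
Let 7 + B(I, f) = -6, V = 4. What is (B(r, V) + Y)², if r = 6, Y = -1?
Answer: 196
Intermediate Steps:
B(I, f) = -13 (B(I, f) = -7 - 6 = -13)
(B(r, V) + Y)² = (-13 - 1)² = (-14)² = 196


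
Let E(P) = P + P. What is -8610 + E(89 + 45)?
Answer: -8342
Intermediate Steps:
E(P) = 2*P
-8610 + E(89 + 45) = -8610 + 2*(89 + 45) = -8610 + 2*134 = -8610 + 268 = -8342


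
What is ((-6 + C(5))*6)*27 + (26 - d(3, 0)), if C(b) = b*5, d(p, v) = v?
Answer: 3104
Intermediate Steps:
C(b) = 5*b
((-6 + C(5))*6)*27 + (26 - d(3, 0)) = ((-6 + 5*5)*6)*27 + (26 - 1*0) = ((-6 + 25)*6)*27 + (26 + 0) = (19*6)*27 + 26 = 114*27 + 26 = 3078 + 26 = 3104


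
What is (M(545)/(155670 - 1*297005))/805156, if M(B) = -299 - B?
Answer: 211/28449180815 ≈ 7.4167e-9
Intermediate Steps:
(M(545)/(155670 - 1*297005))/805156 = ((-299 - 1*545)/(155670 - 1*297005))/805156 = ((-299 - 545)/(155670 - 297005))*(1/805156) = -844/(-141335)*(1/805156) = -844*(-1/141335)*(1/805156) = (844/141335)*(1/805156) = 211/28449180815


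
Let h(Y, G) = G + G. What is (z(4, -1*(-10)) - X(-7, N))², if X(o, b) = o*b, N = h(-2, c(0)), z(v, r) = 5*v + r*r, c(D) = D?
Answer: 14400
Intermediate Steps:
z(v, r) = r² + 5*v (z(v, r) = 5*v + r² = r² + 5*v)
h(Y, G) = 2*G
N = 0 (N = 2*0 = 0)
X(o, b) = b*o
(z(4, -1*(-10)) - X(-7, N))² = (((-1*(-10))² + 5*4) - 0*(-7))² = ((10² + 20) - 1*0)² = ((100 + 20) + 0)² = (120 + 0)² = 120² = 14400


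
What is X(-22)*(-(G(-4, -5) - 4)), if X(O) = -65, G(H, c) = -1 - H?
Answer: -65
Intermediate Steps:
X(-22)*(-(G(-4, -5) - 4)) = -(-65)*((-1 - 1*(-4)) - 4) = -(-65)*((-1 + 4) - 4) = -(-65)*(3 - 4) = -(-65)*(-1) = -65*1 = -65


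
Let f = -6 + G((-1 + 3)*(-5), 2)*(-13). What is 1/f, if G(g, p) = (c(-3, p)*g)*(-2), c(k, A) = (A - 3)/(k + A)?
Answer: -1/266 ≈ -0.0037594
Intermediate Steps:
c(k, A) = (-3 + A)/(A + k)
G(g, p) = -2*g (G(g, p) = (((-3 + p)/(p - 3))*g)*(-2) = (((-3 + p)/(-3 + p))*g)*(-2) = (1*g)*(-2) = g*(-2) = -2*g)
f = -266 (f = -6 - 2*(-1 + 3)*(-5)*(-13) = -6 - 4*(-5)*(-13) = -6 - 2*(-10)*(-13) = -6 + 20*(-13) = -6 - 260 = -266)
1/f = 1/(-266) = -1/266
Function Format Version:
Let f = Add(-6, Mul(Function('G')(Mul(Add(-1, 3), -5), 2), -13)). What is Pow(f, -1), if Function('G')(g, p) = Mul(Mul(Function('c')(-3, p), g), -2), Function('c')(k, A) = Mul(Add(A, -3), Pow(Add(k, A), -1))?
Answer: Rational(-1, 266) ≈ -0.0037594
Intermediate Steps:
Function('c')(k, A) = Mul(Pow(Add(A, k), -1), Add(-3, A)) (Function('c')(k, A) = Mul(Add(-3, A), Pow(Add(A, k), -1)) = Mul(Pow(Add(A, k), -1), Add(-3, A)))
Function('G')(g, p) = Mul(-2, g) (Function('G')(g, p) = Mul(Mul(Mul(Pow(Add(p, -3), -1), Add(-3, p)), g), -2) = Mul(Mul(Mul(Pow(Add(-3, p), -1), Add(-3, p)), g), -2) = Mul(Mul(1, g), -2) = Mul(g, -2) = Mul(-2, g))
f = -266 (f = Add(-6, Mul(Mul(-2, Mul(Add(-1, 3), -5)), -13)) = Add(-6, Mul(Mul(-2, Mul(2, -5)), -13)) = Add(-6, Mul(Mul(-2, -10), -13)) = Add(-6, Mul(20, -13)) = Add(-6, -260) = -266)
Pow(f, -1) = Pow(-266, -1) = Rational(-1, 266)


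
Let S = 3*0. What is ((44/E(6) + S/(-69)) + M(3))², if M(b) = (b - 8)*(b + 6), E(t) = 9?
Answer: 130321/81 ≈ 1608.9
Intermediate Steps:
S = 0
M(b) = (-8 + b)*(6 + b)
((44/E(6) + S/(-69)) + M(3))² = ((44/9 + 0/(-69)) + (-48 + 3² - 2*3))² = ((44*(⅑) + 0*(-1/69)) + (-48 + 9 - 6))² = ((44/9 + 0) - 45)² = (44/9 - 45)² = (-361/9)² = 130321/81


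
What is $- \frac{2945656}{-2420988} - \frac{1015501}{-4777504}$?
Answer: $\frac{4132849764403}{2891569963488} \approx 1.4293$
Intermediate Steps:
$- \frac{2945656}{-2420988} - \frac{1015501}{-4777504} = \left(-2945656\right) \left(- \frac{1}{2420988}\right) - - \frac{1015501}{4777504} = \frac{736414}{605247} + \frac{1015501}{4777504} = \frac{4132849764403}{2891569963488}$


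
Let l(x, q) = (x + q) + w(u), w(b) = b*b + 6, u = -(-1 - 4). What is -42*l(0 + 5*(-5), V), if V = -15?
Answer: 378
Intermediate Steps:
u = 5 (u = -1*(-5) = 5)
w(b) = 6 + b**2 (w(b) = b**2 + 6 = 6 + b**2)
l(x, q) = 31 + q + x (l(x, q) = (x + q) + (6 + 5**2) = (q + x) + (6 + 25) = (q + x) + 31 = 31 + q + x)
-42*l(0 + 5*(-5), V) = -42*(31 - 15 + (0 + 5*(-5))) = -42*(31 - 15 + (0 - 25)) = -42*(31 - 15 - 25) = -42*(-9) = 378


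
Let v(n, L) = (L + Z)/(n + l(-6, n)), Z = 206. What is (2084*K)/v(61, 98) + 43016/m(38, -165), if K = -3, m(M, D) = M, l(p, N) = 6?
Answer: -18689/76 ≈ -245.91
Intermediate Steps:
v(n, L) = (206 + L)/(6 + n) (v(n, L) = (L + 206)/(n + 6) = (206 + L)/(6 + n))
(2084*K)/v(61, 98) + 43016/m(38, -165) = (2084*(-3))/(((206 + 98)/(6 + 61))) + 43016/38 = -6252/(304/67) + 43016*(1/38) = -6252/((1/67)*304) + 1132 = -6252/304/67 + 1132 = -6252*67/304 + 1132 = -104721/76 + 1132 = -18689/76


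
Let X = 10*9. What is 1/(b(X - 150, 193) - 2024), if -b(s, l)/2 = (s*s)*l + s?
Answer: -1/1391504 ≈ -7.1865e-7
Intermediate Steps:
X = 90
b(s, l) = -2*s - 2*l*s² (b(s, l) = -2*((s*s)*l + s) = -2*(s²*l + s) = -2*(l*s² + s) = -2*(s + l*s²) = -2*s - 2*l*s²)
1/(b(X - 150, 193) - 2024) = 1/(-2*(90 - 150)*(1 + 193*(90 - 150)) - 2024) = 1/(-2*(-60)*(1 + 193*(-60)) - 2024) = 1/(-2*(-60)*(1 - 11580) - 2024) = 1/(-2*(-60)*(-11579) - 2024) = 1/(-1389480 - 2024) = 1/(-1391504) = -1/1391504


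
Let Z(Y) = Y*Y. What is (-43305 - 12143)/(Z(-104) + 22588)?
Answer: -13862/8351 ≈ -1.6599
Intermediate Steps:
Z(Y) = Y²
(-43305 - 12143)/(Z(-104) + 22588) = (-43305 - 12143)/((-104)² + 22588) = -55448/(10816 + 22588) = -55448/33404 = -55448*1/33404 = -13862/8351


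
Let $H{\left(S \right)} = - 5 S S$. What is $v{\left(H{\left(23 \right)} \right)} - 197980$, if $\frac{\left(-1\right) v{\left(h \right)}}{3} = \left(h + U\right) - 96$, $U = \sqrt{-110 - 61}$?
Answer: $-189757 - 9 i \sqrt{19} \approx -1.8976 \cdot 10^{5} - 39.23 i$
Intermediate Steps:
$U = 3 i \sqrt{19}$ ($U = \sqrt{-171} = 3 i \sqrt{19} \approx 13.077 i$)
$H{\left(S \right)} = - 5 S^{2}$
$v{\left(h \right)} = 288 - 3 h - 9 i \sqrt{19}$ ($v{\left(h \right)} = - 3 \left(\left(h + 3 i \sqrt{19}\right) - 96\right) = - 3 \left(-96 + h + 3 i \sqrt{19}\right) = 288 - 3 h - 9 i \sqrt{19}$)
$v{\left(H{\left(23 \right)} \right)} - 197980 = \left(288 - 3 \left(- 5 \cdot 23^{2}\right) - 9 i \sqrt{19}\right) - 197980 = \left(288 - 3 \left(\left(-5\right) 529\right) - 9 i \sqrt{19}\right) - 197980 = \left(288 - -7935 - 9 i \sqrt{19}\right) - 197980 = \left(288 + 7935 - 9 i \sqrt{19}\right) - 197980 = \left(8223 - 9 i \sqrt{19}\right) - 197980 = -189757 - 9 i \sqrt{19}$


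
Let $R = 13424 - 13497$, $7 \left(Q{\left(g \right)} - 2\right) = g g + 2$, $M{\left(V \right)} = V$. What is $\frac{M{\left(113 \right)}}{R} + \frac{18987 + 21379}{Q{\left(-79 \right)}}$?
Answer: $\frac{19919985}{456761} \approx 43.611$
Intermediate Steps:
$Q{\left(g \right)} = \frac{16}{7} + \frac{g^{2}}{7}$ ($Q{\left(g \right)} = 2 + \frac{g g + 2}{7} = 2 + \frac{g^{2} + 2}{7} = 2 + \frac{2 + g^{2}}{7} = 2 + \left(\frac{2}{7} + \frac{g^{2}}{7}\right) = \frac{16}{7} + \frac{g^{2}}{7}$)
$R = -73$
$\frac{M{\left(113 \right)}}{R} + \frac{18987 + 21379}{Q{\left(-79 \right)}} = \frac{113}{-73} + \frac{18987 + 21379}{\frac{16}{7} + \frac{\left(-79\right)^{2}}{7}} = 113 \left(- \frac{1}{73}\right) + \frac{40366}{\frac{16}{7} + \frac{1}{7} \cdot 6241} = - \frac{113}{73} + \frac{40366}{\frac{16}{7} + \frac{6241}{7}} = - \frac{113}{73} + \frac{40366}{\frac{6257}{7}} = - \frac{113}{73} + 40366 \cdot \frac{7}{6257} = - \frac{113}{73} + \frac{282562}{6257} = \frac{19919985}{456761}$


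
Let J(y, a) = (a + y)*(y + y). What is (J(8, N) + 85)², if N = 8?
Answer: 116281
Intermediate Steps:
J(y, a) = 2*y*(a + y) (J(y, a) = (a + y)*(2*y) = 2*y*(a + y))
(J(8, N) + 85)² = (2*8*(8 + 8) + 85)² = (2*8*16 + 85)² = (256 + 85)² = 341² = 116281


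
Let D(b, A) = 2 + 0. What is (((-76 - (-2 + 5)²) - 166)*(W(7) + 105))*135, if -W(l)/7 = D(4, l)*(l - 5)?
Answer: -2609145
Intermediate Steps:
D(b, A) = 2
W(l) = 70 - 14*l (W(l) = -14*(l - 5) = -14*(-5 + l) = -7*(-10 + 2*l) = 70 - 14*l)
(((-76 - (-2 + 5)²) - 166)*(W(7) + 105))*135 = (((-76 - (-2 + 5)²) - 166)*((70 - 14*7) + 105))*135 = (((-76 - 1*3²) - 166)*((70 - 98) + 105))*135 = (((-76 - 1*9) - 166)*(-28 + 105))*135 = (((-76 - 9) - 166)*77)*135 = ((-85 - 166)*77)*135 = -251*77*135 = -19327*135 = -2609145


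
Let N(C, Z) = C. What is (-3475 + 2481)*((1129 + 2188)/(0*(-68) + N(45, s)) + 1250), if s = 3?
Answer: -59209598/45 ≈ -1.3158e+6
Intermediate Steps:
(-3475 + 2481)*((1129 + 2188)/(0*(-68) + N(45, s)) + 1250) = (-3475 + 2481)*((1129 + 2188)/(0*(-68) + 45) + 1250) = -994*(3317/(0 + 45) + 1250) = -994*(3317/45 + 1250) = -994*59567/45 = -59209598/45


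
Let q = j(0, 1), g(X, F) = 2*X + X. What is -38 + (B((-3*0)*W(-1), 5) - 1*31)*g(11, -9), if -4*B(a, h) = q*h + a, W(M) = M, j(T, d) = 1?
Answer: -4409/4 ≈ -1102.3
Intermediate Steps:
g(X, F) = 3*X
q = 1
B(a, h) = -a/4 - h/4 (B(a, h) = -(1*h + a)/4 = -(h + a)/4 = -(a + h)/4 = -a/4 - h/4)
-38 + (B((-3*0)*W(-1), 5) - 1*31)*g(11, -9) = -38 + ((-(-3*0)*(-1)/4 - 1/4*5) - 1*31)*(3*11) = -38 + ((-0*(-1) - 5/4) - 31)*33 = -38 + ((-1/4*0 - 5/4) - 31)*33 = -38 + ((0 - 5/4) - 31)*33 = -38 + (-5/4 - 31)*33 = -38 - 129/4*33 = -38 - 4257/4 = -4409/4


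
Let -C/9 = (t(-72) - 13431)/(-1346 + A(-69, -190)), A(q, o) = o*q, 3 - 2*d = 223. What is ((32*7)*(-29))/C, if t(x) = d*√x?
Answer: -2827500928/4494123 + 1528378880*I*√2/49435353 ≈ -629.16 + 43.723*I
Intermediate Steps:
d = -110 (d = 3/2 - ½*223 = 3/2 - 223/2 = -110)
t(x) = -110*√x
C = 120879/11764 + 1485*I*√2/2941 (C = -9*(-660*I*√2 - 13431)/(-1346 - 190*(-69)) = -9*(-660*I*√2 - 13431)/(-1346 + 13110) = -9*(-660*I*√2 - 13431)/11764 = -9*(-13431 - 660*I*√2)/11764 = -9*(-13431/11764 - 165*I*√2/2941) = 120879/11764 + 1485*I*√2/2941 ≈ 10.275 + 0.71408*I)
((32*7)*(-29))/C = ((32*7)*(-29))/(120879/11764 + 1485*I*√2/2941) = (224*(-29))/(120879/11764 + 1485*I*√2/2941) = -6496/(120879/11764 + 1485*I*√2/2941)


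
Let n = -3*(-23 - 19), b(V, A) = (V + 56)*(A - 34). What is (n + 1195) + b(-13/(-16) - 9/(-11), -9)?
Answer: -203653/176 ≈ -1157.1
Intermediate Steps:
b(V, A) = (-34 + A)*(56 + V) (b(V, A) = (56 + V)*(-34 + A) = (-34 + A)*(56 + V))
n = 126 (n = -3*(-42) = 126)
(n + 1195) + b(-13/(-16) - 9/(-11), -9) = (126 + 1195) + (-1904 - 34*(-13/(-16) - 9/(-11)) + 56*(-9) - 9*(-13/(-16) - 9/(-11))) = 1321 + (-1904 - 34*(-13*(-1/16) - 9*(-1/11)) - 504 - 9*(-13*(-1/16) - 9*(-1/11))) = 1321 + (-1904 - 34*(13/16 + 9/11) - 504 - 9*(13/16 + 9/11)) = 1321 + (-1904 - 34*287/176 - 504 - 9*287/176) = 1321 + (-1904 - 4879/88 - 504 - 2583/176) = 1321 - 436149/176 = -203653/176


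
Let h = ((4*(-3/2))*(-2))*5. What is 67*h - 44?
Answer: 3976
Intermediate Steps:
h = 60 (h = ((4*(-3*1/2))*(-2))*5 = ((4*(-3/2))*(-2))*5 = -6*(-2)*5 = 12*5 = 60)
67*h - 44 = 67*60 - 44 = 4020 - 44 = 3976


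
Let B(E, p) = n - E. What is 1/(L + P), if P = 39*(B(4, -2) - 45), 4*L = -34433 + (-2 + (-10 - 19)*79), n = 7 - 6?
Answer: -2/22107 ≈ -9.0469e-5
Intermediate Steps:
n = 1
B(E, p) = 1 - E
L = -18363/2 (L = (-34433 + (-2 + (-10 - 19)*79))/4 = (-34433 + (-2 - 29*79))/4 = (-34433 + (-2 - 2291))/4 = (-34433 - 2293)/4 = (¼)*(-36726) = -18363/2 ≈ -9181.5)
P = -1872 (P = 39*((1 - 1*4) - 45) = 39*((1 - 4) - 45) = 39*(-3 - 45) = 39*(-48) = -1872)
1/(L + P) = 1/(-18363/2 - 1872) = 1/(-22107/2) = -2/22107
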